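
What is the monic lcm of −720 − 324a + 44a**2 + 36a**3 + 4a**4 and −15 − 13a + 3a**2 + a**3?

Euclidean algorithm in ℚ[a]:
  4a**4 + 36a**3 + 44a**2 − 324a − 720 = (4a + 24)(a**3 + 3a**2 − 13a − 15) + (24a**2 + 48a − 360)
  a**3 + 3a**2 − 13a − 15 = ((1/24)a + 1/24)(24a**2 + 48a − 360) + (0)
Last nonzero remainder: 24a**2 + 48a − 360. Dividing through by 24 gives the monic gcd a**2 + 2a − 15.
Then lcm(f, g) = f·g / gcd(f, g); expanding and making the result monic gives the answer.

−180 − 261a − 70a**2 + 20a**3 + 10a**4 + a**5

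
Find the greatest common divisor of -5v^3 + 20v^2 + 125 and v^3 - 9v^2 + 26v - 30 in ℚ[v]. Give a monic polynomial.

Repeated division with remainder:
  -5v^3 + 20v^2 + 125 = (-5)(v^3 - 9v^2 + 26v - 30) + (-25v^2 + 130v - 25)
  v^3 - 9v^2 + 26v - 30 = (-(1/25)v + 19/125)(-25v^2 + 130v - 25) + ((131/25)v - 131/5)
  -25v^2 + 130v - 25 = (-(625/131)v + 125/131)((131/25)v - 131/5) + (0)
Last nonzero remainder: (131/25)v - 131/5. Dividing through by 131/25 gives the monic gcd v - 5.

v - 5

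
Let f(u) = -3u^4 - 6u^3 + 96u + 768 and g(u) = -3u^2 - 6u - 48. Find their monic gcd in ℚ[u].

u^2 + 2u + 16

Euclidean algorithm in ℚ[u]:
  -3u^4 - 6u^3 + 96u + 768 = (u^2 - 16)(-3u^2 - 6u - 48) + (0)
Last nonzero remainder: -3u^2 - 6u - 48. Dividing through by -3 gives the monic gcd u^2 + 2u + 16.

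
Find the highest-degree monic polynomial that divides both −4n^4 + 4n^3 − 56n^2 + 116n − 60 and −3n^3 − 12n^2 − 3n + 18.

By polynomial division,
  −4n^4 + 4n^3 − 56n^2 + 116n − 60 = ((4/3)n − 20/3)(−3n^3 − 12n^2 − 3n + 18) + (−132n^2 + 72n + 60)
  −3n^3 − 12n^2 − 3n + 18 = ((1/44)n + 25/242)(−132n^2 + 72n + 60) + (−(1428/121)n + 1428/121)
  −132n^2 + 72n + 60 = ((1331/119)n + 605/119)(−(1428/121)n + 1428/121) + (0)
Last nonzero remainder: −(1428/121)n + 1428/121. Dividing through by −1428/121 gives the monic gcd n − 1.

n − 1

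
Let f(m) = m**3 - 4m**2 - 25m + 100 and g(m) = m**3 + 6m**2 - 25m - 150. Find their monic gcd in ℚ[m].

m**2 - 25

Euclidean algorithm in ℚ[m]:
  m**3 - 4m**2 - 25m + 100 = (m**3 + 6m**2 - 25m - 150) + (-10m**2 + 250)
  m**3 + 6m**2 - 25m - 150 = (-(1/10)m - 3/5)(-10m**2 + 250) + (0)
Last nonzero remainder: -10m**2 + 250. Dividing through by -10 gives the monic gcd m**2 - 25.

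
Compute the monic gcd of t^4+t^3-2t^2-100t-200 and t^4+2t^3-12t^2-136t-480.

Repeated division with remainder:
  t^4+t^3-2t^2-100t-200 = (t^4+2t^3-12t^2-136t-480) + (-t^3+10t^2+36t+280)
  t^4+2t^3-12t^2-136t-480 = (-t-12)(-t^3+10t^2+36t+280) + (144t^2+576t+2880)
  -t^3+10t^2+36t+280 = (-(1/144)t+7/72)(144t^2+576t+2880) + (0)
Last nonzero remainder: 144t^2+576t+2880. Dividing through by 144 gives the monic gcd t^2+4t+20.

t^2+4t+20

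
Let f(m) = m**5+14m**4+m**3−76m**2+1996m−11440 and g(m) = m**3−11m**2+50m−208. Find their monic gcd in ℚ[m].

m**2−3m+26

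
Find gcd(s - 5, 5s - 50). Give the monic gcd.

1

By polynomial division,
  s - 5 = (1/5)(5s - 50) + (5)
  5s - 50 = (s - 10)(5) + (0)
The last nonzero remainder is the constant 5, so the polynomials are coprime and gcd = 1.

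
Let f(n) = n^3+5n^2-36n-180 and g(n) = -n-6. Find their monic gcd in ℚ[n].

n+6

By polynomial division,
  n^3+5n^2-36n-180 = (-n^2+n+30)(-n-6) + (0)
Last nonzero remainder: -n-6. Dividing through by -1 gives the monic gcd n+6.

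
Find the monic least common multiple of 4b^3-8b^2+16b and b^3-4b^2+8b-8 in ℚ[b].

b^4-4b^3+8b^2-8b

Euclidean algorithm in ℚ[b]:
  4b^3-8b^2+16b = (4)(b^3-4b^2+8b-8) + (8b^2-16b+32)
  b^3-4b^2+8b-8 = ((1/8)b-1/4)(8b^2-16b+32) + (0)
Last nonzero remainder: 8b^2-16b+32. Dividing through by 8 gives the monic gcd b^2-2b+4.
Then lcm(f, g) = f·g / gcd(f, g); expanding and making the result monic gives the answer.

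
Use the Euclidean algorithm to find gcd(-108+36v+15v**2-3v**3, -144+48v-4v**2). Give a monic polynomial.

-6+v

Euclidean algorithm in ℚ[v]:
  -3v**3+15v**2+36v-108 = ((3/4)v+21/4)(-4v**2+48v-144) + (-108v+648)
  -4v**2+48v-144 = ((1/27)v-2/9)(-108v+648) + (0)
Last nonzero remainder: -108v+648. Dividing through by -108 gives the monic gcd v-6.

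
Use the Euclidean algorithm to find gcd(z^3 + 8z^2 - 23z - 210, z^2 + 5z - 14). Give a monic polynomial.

z + 7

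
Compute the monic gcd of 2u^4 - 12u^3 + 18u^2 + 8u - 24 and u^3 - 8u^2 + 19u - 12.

u - 3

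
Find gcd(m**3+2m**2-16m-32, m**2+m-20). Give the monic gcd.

Apply the Euclidean algorithm:
  m**3+2m**2-16m-32 = (m+1)(m**2+m-20) + (3m-12)
  m**2+m-20 = ((1/3)m+5/3)(3m-12) + (0)
Last nonzero remainder: 3m-12. Dividing through by 3 gives the monic gcd m-4.

m-4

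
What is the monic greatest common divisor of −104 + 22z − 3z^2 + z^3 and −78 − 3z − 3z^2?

26 + z + z^2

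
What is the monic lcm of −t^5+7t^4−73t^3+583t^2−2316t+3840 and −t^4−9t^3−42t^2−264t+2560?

t^6+3t^5+3t^4+147t^3−3514t^2+19320t−38400

Apply the Euclidean algorithm:
  −t^5+7t^4−73t^3+583t^2−2316t+3840 = (t−16)(−t^4−9t^3−42t^2−264t+2560) + (−175t^3+175t^2−9100t+44800)
  −t^4−9t^3−42t^2−264t+2560 = ((1/175)t+2/35)(−175t^3+175t^2−9100t+44800) + (0)
Last nonzero remainder: −175t^3+175t^2−9100t+44800. Dividing through by −175 gives the monic gcd t^3−t^2+52t−256.
Then lcm(f, g) = f·g / gcd(f, g); expanding and making the result monic gives the answer.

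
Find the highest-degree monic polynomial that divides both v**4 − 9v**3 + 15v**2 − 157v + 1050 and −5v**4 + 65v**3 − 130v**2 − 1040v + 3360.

v**2 − 13v + 42

Euclidean algorithm in ℚ[v]:
  v**4 − 9v**3 + 15v**2 − 157v + 1050 = (−1/5)(−5v**4 + 65v**3 − 130v**2 − 1040v + 3360) + (4v**3 − 11v**2 − 365v + 1722)
  −5v**4 + 65v**3 − 130v**2 − 1040v + 3360 = (−(5/4)v + 205/16)(4v**3 − 11v**2 − 365v + 1722) + (−(7125/16)v**2 + (92625/16)v − 149625/8)
  4v**3 − 11v**2 − 365v + 1722 = (−(64/7125)v − 656/7125)(−(7125/16)v**2 + (92625/16)v − 149625/8) + (0)
Last nonzero remainder: −(7125/16)v**2 + (92625/16)v − 149625/8. Dividing through by −7125/16 gives the monic gcd v**2 − 13v + 42.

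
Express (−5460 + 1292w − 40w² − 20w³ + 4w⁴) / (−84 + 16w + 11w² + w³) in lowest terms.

By polynomial division,
  4w⁴ − 20w³ − 40w² + 1292w − 5460 = (4w − 64)(w³ + 11w² + 16w − 84) + (600w² + 2652w − 10836)
  w³ + 11w² + 16w − 84 = ((1/600)w + 329/30000)(600w² + 2652w − 10836) + ((12441/2500)w + 87087/2500)
  600w² + 2652w − 10836 = ((500000/4147)w − 1290000/4147)((12441/2500)w + 87087/2500) + (0)
Last nonzero remainder: (12441/2500)w + 87087/2500. Dividing through by 12441/2500 gives the monic gcd w + 7.
Cancel w + 7 from numerator and denominator to get the reduced form.

(−780 + 296w − 48w² + 4w³)/(−12 + 4w + w²)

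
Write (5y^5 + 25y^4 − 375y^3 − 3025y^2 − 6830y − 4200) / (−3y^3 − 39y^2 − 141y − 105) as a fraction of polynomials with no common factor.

(−5y^3 + 15y^2 + 290y + 600)/(3y + 15)

Euclidean algorithm in ℚ[y]:
  5y^5 + 25y^4 − 375y^3 − 3025y^2 − 6830y − 4200 = (−(5/3)y^2 + (40/3)y + 30)(−3y^3 − 39y^2 − 141y − 105) + (−150y^2 − 1200y − 1050)
  −3y^3 − 39y^2 − 141y − 105 = ((1/50)y + 1/10)(−150y^2 − 1200y − 1050) + (0)
Last nonzero remainder: −150y^2 − 1200y − 1050. Dividing through by −150 gives the monic gcd y^2 + 8y + 7.
Cancel y^2 + 8y + 7 from numerator and denominator to get the reduced form.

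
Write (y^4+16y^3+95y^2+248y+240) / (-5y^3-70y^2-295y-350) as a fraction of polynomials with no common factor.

(-y^3-11y^2-40y-48)/(5y^2+45y+70)

Euclidean algorithm in ℚ[y]:
  y^4+16y^3+95y^2+248y+240 = (-(1/5)y-2/5)(-5y^3-70y^2-295y-350) + (8y^2+60y+100)
  -5y^3-70y^2-295y-350 = (-(5/8)y-65/16)(8y^2+60y+100) + ((45/4)y+225/4)
  8y^2+60y+100 = ((32/45)y+16/9)((45/4)y+225/4) + (0)
Last nonzero remainder: (45/4)y+225/4. Dividing through by 45/4 gives the monic gcd y+5.
Cancel y+5 from numerator and denominator to get the reduced form.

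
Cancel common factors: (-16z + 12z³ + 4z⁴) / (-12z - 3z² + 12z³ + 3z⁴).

(16 + 16z + 4z²)/(12 + 15z + 3z²)

Repeated division with remainder:
  4z⁴ + 12z³ - 16z = (4/3)(3z⁴ + 12z³ - 3z² - 12z) + (-4z³ + 4z²)
  3z⁴ + 12z³ - 3z² - 12z = (-(3/4)z - 15/4)(-4z³ + 4z²) + (12z² - 12z)
  -4z³ + 4z² = (-(1/3)z)(12z² - 12z) + (0)
Last nonzero remainder: 12z² - 12z. Dividing through by 12 gives the monic gcd z² - z.
Cancel z² - z from numerator and denominator to get the reduced form.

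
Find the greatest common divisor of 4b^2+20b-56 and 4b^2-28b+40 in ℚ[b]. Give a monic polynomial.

By polynomial division,
  4b^2+20b-56 = (4b^2-28b+40) + (48b-96)
  4b^2-28b+40 = ((1/12)b-5/12)(48b-96) + (0)
Last nonzero remainder: 48b-96. Dividing through by 48 gives the monic gcd b-2.

b-2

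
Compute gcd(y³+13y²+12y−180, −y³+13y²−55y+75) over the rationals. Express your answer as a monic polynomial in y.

Apply the Euclidean algorithm:
  y³+13y²+12y−180 = (−1)(−y³+13y²−55y+75) + (26y²−43y−105)
  −y³+13y²−55y+75 = (−(1/26)y+295/676)(26y²−43y−105) + (−(27225/676)y+81675/676)
  26y²−43y−105 = (−(17576/27225)y−4732/5445)(−(27225/676)y+81675/676) + (0)
Last nonzero remainder: −(27225/676)y+81675/676. Dividing through by −27225/676 gives the monic gcd y−3.

y−3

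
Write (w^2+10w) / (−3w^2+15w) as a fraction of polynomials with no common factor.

(−w−10)/(3w−15)

Euclidean algorithm in ℚ[w]:
  w^2+10w = (−1/3)(−3w^2+15w) + (15w)
  −3w^2+15w = (−(1/5)w+1)(15w) + (0)
Last nonzero remainder: 15w. Dividing through by 15 gives the monic gcd w.
Cancel w from numerator and denominator to get the reduced form.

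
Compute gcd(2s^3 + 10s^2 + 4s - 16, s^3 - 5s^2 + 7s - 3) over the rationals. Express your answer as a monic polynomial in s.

s - 1

Apply the Euclidean algorithm:
  2s^3 + 10s^2 + 4s - 16 = (2)(s^3 - 5s^2 + 7s - 3) + (20s^2 - 10s - 10)
  s^3 - 5s^2 + 7s - 3 = ((1/20)s - 9/40)(20s^2 - 10s - 10) + ((21/4)s - 21/4)
  20s^2 - 10s - 10 = ((80/21)s + 40/21)((21/4)s - 21/4) + (0)
Last nonzero remainder: (21/4)s - 21/4. Dividing through by 21/4 gives the monic gcd s - 1.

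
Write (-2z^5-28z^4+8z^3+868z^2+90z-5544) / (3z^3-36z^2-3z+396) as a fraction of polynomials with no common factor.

(-2z^3-30z^2-46z+462)/(3z-33)

Euclidean algorithm in ℚ[z]:
  -2z^5-28z^4+8z^3+868z^2+90z-5544 = (-(2/3)z^2-(52/3)z-206)(3z^3-36z^2-3z+396) + (-6336z^2+6336z+76032)
  3z^3-36z^2-3z+396 = (-(1/2112)z+1/192)(-6336z^2+6336z+76032) + (0)
Last nonzero remainder: -6336z^2+6336z+76032. Dividing through by -6336 gives the monic gcd z^2-z-12.
Cancel z^2-z-12 from numerator and denominator to get the reduced form.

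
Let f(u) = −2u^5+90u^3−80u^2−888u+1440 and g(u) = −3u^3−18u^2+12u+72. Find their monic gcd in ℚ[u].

Repeated division with remainder:
  −2u^5+90u^3−80u^2−888u+1440 = ((2/3)u^2−4u−10/3)(−3u^3−18u^2+12u+72) + (−140u^2−560u+1680)
  −3u^3−18u^2+12u+72 = ((3/140)u+3/70)(−140u^2−560u+1680) + (0)
Last nonzero remainder: −140u^2−560u+1680. Dividing through by −140 gives the monic gcd u^2+4u−12.

u^2+4u−12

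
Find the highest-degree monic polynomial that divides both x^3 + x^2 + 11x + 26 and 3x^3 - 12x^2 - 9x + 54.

Euclidean algorithm in ℚ[x]:
  x^3 + x^2 + 11x + 26 = (1/3)(3x^3 - 12x^2 - 9x + 54) + (5x^2 + 14x + 8)
  3x^3 - 12x^2 - 9x + 54 = ((3/5)x - 102/25)(5x^2 + 14x + 8) + ((1083/25)x + 2166/25)
  5x^2 + 14x + 8 = ((125/1083)x + 100/1083)((1083/25)x + 2166/25) + (0)
Last nonzero remainder: (1083/25)x + 2166/25. Dividing through by 1083/25 gives the monic gcd x + 2.

x + 2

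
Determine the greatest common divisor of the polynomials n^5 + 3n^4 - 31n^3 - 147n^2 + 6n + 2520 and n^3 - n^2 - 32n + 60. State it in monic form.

n^2 + n - 30

Apply the Euclidean algorithm:
  n^5 + 3n^4 - 31n^3 - 147n^2 + 6n + 2520 = (n^2 + 4n + 5)(n^3 - n^2 - 32n + 60) + (-74n^2 - 74n + 2220)
  n^3 - n^2 - 32n + 60 = (-(1/74)n + 1/37)(-74n^2 - 74n + 2220) + (0)
Last nonzero remainder: -74n^2 - 74n + 2220. Dividing through by -74 gives the monic gcd n^2 + n - 30.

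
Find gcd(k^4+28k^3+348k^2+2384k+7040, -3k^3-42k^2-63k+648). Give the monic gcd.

Repeated division with remainder:
  k^4+28k^3+348k^2+2384k+7040 = (-(1/3)k-14/3)(-3k^3-42k^2-63k+648) + (131k^2+2306k+10064)
  -3k^3-42k^2-63k+648 = (-(3/131)k+1416/17161)(131k^2+2306k+10064) + (-(391287/17161)k-3130296/17161)
  131k^2+2306k+10064 = (-(2248091/391287)k-21588538/391287)(-(391287/17161)k-3130296/17161) + (0)
Last nonzero remainder: -(391287/17161)k-3130296/17161. Dividing through by -391287/17161 gives the monic gcd k+8.

k+8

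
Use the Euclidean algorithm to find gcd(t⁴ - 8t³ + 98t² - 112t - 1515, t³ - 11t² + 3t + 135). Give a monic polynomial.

t² - 2t - 15

By polynomial division,
  t⁴ - 8t³ + 98t² - 112t - 1515 = (t + 3)(t³ - 11t² + 3t + 135) + (128t² - 256t - 1920)
  t³ - 11t² + 3t + 135 = ((1/128)t - 9/128)(128t² - 256t - 1920) + (0)
Last nonzero remainder: 128t² - 256t - 1920. Dividing through by 128 gives the monic gcd t² - 2t - 15.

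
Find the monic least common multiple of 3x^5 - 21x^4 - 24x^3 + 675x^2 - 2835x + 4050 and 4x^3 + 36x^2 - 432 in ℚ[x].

x^6 - x^5 - 50x^4 + 177x^3 + 405x^2 - 4320x + 8100

Repeated division with remainder:
  3x^5 - 21x^4 - 24x^3 + 675x^2 - 2835x + 4050 = ((3/4)x^2 - 12x + 102)(4x^3 + 36x^2 - 432) + (-2673x^2 - 8019x + 48114)
  4x^3 + 36x^2 - 432 = (-(4/2673)x - 8/891)(-2673x^2 - 8019x + 48114) + (0)
Last nonzero remainder: -2673x^2 - 8019x + 48114. Dividing through by -2673 gives the monic gcd x^2 + 3x - 18.
Then lcm(f, g) = f·g / gcd(f, g); expanding and making the result monic gives the answer.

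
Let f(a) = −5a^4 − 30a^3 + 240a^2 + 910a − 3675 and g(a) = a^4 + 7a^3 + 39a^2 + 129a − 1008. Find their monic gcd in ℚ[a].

a^2 + 4a − 21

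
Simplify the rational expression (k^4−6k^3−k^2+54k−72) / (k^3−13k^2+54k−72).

(k^2+k−6)/(k−6)

Euclidean algorithm in ℚ[k]:
  k^4−6k^3−k^2+54k−72 = (k+7)(k^3−13k^2+54k−72) + (36k^2−252k+432)
  k^3−13k^2+54k−72 = ((1/36)k−1/6)(36k^2−252k+432) + (0)
Last nonzero remainder: 36k^2−252k+432. Dividing through by 36 gives the monic gcd k^2−7k+12.
Cancel k^2−7k+12 from numerator and denominator to get the reduced form.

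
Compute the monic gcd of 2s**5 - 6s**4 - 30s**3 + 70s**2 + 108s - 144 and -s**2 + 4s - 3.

s**2 - 4s + 3

Apply the Euclidean algorithm:
  2s**5 - 6s**4 - 30s**3 + 70s**2 + 108s - 144 = (-2s**3 - 2s**2 + 28s + 48)(-s**2 + 4s - 3) + (0)
Last nonzero remainder: -s**2 + 4s - 3. Dividing through by -1 gives the monic gcd s**2 - 4s + 3.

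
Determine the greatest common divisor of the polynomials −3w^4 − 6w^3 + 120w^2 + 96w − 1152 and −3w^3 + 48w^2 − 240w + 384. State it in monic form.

w^2 − 8w + 16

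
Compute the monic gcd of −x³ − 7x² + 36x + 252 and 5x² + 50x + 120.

x + 6

Euclidean algorithm in ℚ[x]:
  −x³ − 7x² + 36x + 252 = (−(1/5)x + 3/5)(5x² + 50x + 120) + (30x + 180)
  5x² + 50x + 120 = ((1/6)x + 2/3)(30x + 180) + (0)
Last nonzero remainder: 30x + 180. Dividing through by 30 gives the monic gcd x + 6.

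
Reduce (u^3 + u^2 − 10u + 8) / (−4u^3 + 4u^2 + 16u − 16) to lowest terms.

(−u − 4)/(4u + 8)

Apply the Euclidean algorithm:
  u^3 + u^2 − 10u + 8 = (−1/4)(−4u^3 + 4u^2 + 16u − 16) + (2u^2 − 6u + 4)
  −4u^3 + 4u^2 + 16u − 16 = (−2u − 4)(2u^2 − 6u + 4) + (0)
Last nonzero remainder: 2u^2 − 6u + 4. Dividing through by 2 gives the monic gcd u^2 − 3u + 2.
Cancel u^2 − 3u + 2 from numerator and denominator to get the reduced form.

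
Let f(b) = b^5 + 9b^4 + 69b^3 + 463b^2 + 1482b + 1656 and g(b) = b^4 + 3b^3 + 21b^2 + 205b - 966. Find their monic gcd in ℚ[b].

b^2 - b + 46

Apply the Euclidean algorithm:
  b^5 + 9b^4 + 69b^3 + 463b^2 + 1482b + 1656 = (b + 6)(b^4 + 3b^3 + 21b^2 + 205b - 966) + (30b^3 + 132b^2 + 1218b + 7452)
  b^4 + 3b^3 + 21b^2 + 205b - 966 = ((1/30)b - 7/150)(30b^3 + 132b^2 + 1218b + 7452) + (-(336/25)b^2 + (336/25)b - 15456/25)
  30b^3 + 132b^2 + 1218b + 7452 = (-(125/56)b - 675/56)(-(336/25)b^2 + (336/25)b - 15456/25) + (0)
Last nonzero remainder: -(336/25)b^2 + (336/25)b - 15456/25. Dividing through by -336/25 gives the monic gcd b^2 - b + 46.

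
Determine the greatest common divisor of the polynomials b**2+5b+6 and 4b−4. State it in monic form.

Apply the Euclidean algorithm:
  b**2+5b+6 = ((1/4)b+3/2)(4b−4) + (12)
  4b−4 = ((1/3)b−1/3)(12) + (0)
The last nonzero remainder is the constant 12, so the polynomials are coprime and gcd = 1.

1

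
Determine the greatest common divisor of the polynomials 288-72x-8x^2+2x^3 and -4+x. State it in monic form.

Apply the Euclidean algorithm:
  2x^3-8x^2-72x+288 = (2x^2-72)(x-4) + (0)
The last nonzero remainder x-4 is already monic.

-4+x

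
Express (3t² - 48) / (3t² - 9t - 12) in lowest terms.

By polynomial division,
  3t² - 48 = (3t² - 9t - 12) + (9t - 36)
  3t² - 9t - 12 = ((1/3)t + 1/3)(9t - 36) + (0)
Last nonzero remainder: 9t - 36. Dividing through by 9 gives the monic gcd t - 4.
Cancel t - 4 from numerator and denominator to get the reduced form.

(t + 4)/(t + 1)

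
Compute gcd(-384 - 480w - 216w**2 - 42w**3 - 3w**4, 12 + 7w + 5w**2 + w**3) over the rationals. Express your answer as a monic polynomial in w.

By polynomial division,
  -3w**4 - 42w**3 - 216w**2 - 480w - 384 = (-3w - 27)(w**3 + 5w**2 + 7w + 12) + (-60w**2 - 255w - 60)
  w**3 + 5w**2 + 7w + 12 = (-(1/60)w - 1/80)(-60w**2 - 255w - 60) + ((45/16)w + 45/4)
  -60w**2 - 255w - 60 = (-(64/3)w - 16/3)((45/16)w + 45/4) + (0)
Last nonzero remainder: (45/16)w + 45/4. Dividing through by 45/16 gives the monic gcd w + 4.

4 + w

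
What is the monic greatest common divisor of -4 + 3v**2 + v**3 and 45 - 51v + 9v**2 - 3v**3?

Repeated division with remainder:
  v**3 + 3v**2 - 4 = (-1/3)(-3v**3 + 9v**2 - 51v + 45) + (6v**2 - 17v + 11)
  -3v**3 + 9v**2 - 51v + 45 = (-(1/2)v + 1/12)(6v**2 - 17v + 11) + (-(529/12)v + 529/12)
  6v**2 - 17v + 11 = (-(72/529)v + 132/529)(-(529/12)v + 529/12) + (0)
Last nonzero remainder: -(529/12)v + 529/12. Dividing through by -529/12 gives the monic gcd v - 1.

-1 + v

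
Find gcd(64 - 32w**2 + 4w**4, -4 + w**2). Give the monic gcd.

Apply the Euclidean algorithm:
  4w**4 - 32w**2 + 64 = (4w**2 - 16)(w**2 - 4) + (0)
The last nonzero remainder w**2 - 4 is already monic.

-4 + w**2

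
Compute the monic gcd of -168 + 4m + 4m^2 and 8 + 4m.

Repeated division with remainder:
  4m^2 + 4m - 168 = (m - 1)(4m + 8) + (-160)
  4m + 8 = (-(1/40)m - 1/20)(-160) + (0)
The last nonzero remainder is the constant -160, so the polynomials are coprime and gcd = 1.

1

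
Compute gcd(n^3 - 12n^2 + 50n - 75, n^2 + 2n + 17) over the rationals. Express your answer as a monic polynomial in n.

Repeated division with remainder:
  n^3 - 12n^2 + 50n - 75 = (n - 14)(n^2 + 2n + 17) + (61n + 163)
  n^2 + 2n + 17 = ((1/61)n - 41/3721)(61n + 163) + (69940/3721)
  61n + 163 = ((226981/69940)n + 606523/69940)(69940/3721) + (0)
The last nonzero remainder is the constant 69940/3721, so the polynomials are coprime and gcd = 1.

1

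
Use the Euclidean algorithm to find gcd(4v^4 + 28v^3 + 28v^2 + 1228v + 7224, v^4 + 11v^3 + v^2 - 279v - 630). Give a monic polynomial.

v^2 + 13v + 42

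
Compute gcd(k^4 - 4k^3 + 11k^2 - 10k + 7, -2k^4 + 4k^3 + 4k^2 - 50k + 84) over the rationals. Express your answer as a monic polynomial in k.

Apply the Euclidean algorithm:
  k^4 - 4k^3 + 11k^2 - 10k + 7 = (-1/2)(-2k^4 + 4k^3 + 4k^2 - 50k + 84) + (-2k^3 + 13k^2 - 35k + 49)
  -2k^4 + 4k^3 + 4k^2 - 50k + 84 = (k + 9/2)(-2k^3 + 13k^2 - 35k + 49) + (-(39/2)k^2 + (117/2)k - 273/2)
  -2k^3 + 13k^2 - 35k + 49 = ((4/39)k - 14/39)(-(39/2)k^2 + (117/2)k - 273/2) + (0)
Last nonzero remainder: -(39/2)k^2 + (117/2)k - 273/2. Dividing through by -39/2 gives the monic gcd k^2 - 3k + 7.

k^2 - 3k + 7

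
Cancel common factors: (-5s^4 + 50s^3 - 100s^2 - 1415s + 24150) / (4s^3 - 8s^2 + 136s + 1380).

(-5s^2 + 15s + 350)/(4s + 20)

By polynomial division,
  -5s^4 + 50s^3 - 100s^2 - 1415s + 24150 = (-(5/4)s + 10)(4s^3 - 8s^2 + 136s + 1380) + (150s^2 - 1050s + 10350)
  4s^3 - 8s^2 + 136s + 1380 = ((2/75)s + 2/15)(150s^2 - 1050s + 10350) + (0)
Last nonzero remainder: 150s^2 - 1050s + 10350. Dividing through by 150 gives the monic gcd s^2 - 7s + 69.
Cancel s^2 - 7s + 69 from numerator and denominator to get the reduced form.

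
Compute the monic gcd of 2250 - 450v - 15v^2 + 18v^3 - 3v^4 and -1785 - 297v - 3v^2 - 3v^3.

5 + v

Repeated division with remainder:
  -3v^4 + 18v^3 - 15v^2 - 450v + 2250 = (v - 7)(-3v^3 - 3v^2 - 297v - 1785) + (261v^2 - 744v - 10245)
  -3v^3 - 3v^2 - 297v - 1785 = (-(1/87)v - 335/7569)(261v^2 - 744v - 10245) + (-(1129516/2523)v - 5647580/2523)
  261v^2 - 744v - 10245 = (-(658503/1129516)v + 5169627/1129516)(-(1129516/2523)v - 5647580/2523) + (0)
Last nonzero remainder: -(1129516/2523)v - 5647580/2523. Dividing through by -1129516/2523 gives the monic gcd v + 5.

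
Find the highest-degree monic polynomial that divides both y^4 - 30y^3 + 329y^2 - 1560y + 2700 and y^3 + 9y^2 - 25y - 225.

y - 5

Repeated division with remainder:
  y^4 - 30y^3 + 329y^2 - 1560y + 2700 = (y - 39)(y^3 + 9y^2 - 25y - 225) + (705y^2 - 2310y - 6075)
  y^3 + 9y^2 - 25y - 225 = ((1/705)y + 577/33135)(705y^2 - 2310y - 6075) + ((52668/2209)y - 263340/2209)
  705y^2 - 2310y - 6075 = ((519115/17556)y + 298215/5852)((52668/2209)y - 263340/2209) + (0)
Last nonzero remainder: (52668/2209)y - 263340/2209. Dividing through by 52668/2209 gives the monic gcd y - 5.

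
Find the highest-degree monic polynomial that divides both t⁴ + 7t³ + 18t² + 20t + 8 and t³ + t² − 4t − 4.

By polynomial division,
  t⁴ + 7t³ + 18t² + 20t + 8 = (t + 6)(t³ + t² − 4t − 4) + (16t² + 48t + 32)
  t³ + t² − 4t − 4 = ((1/16)t − 1/8)(16t² + 48t + 32) + (0)
Last nonzero remainder: 16t² + 48t + 32. Dividing through by 16 gives the monic gcd t² + 3t + 2.

t² + 3t + 2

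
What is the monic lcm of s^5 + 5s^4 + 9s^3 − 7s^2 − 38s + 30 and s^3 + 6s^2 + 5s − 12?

s^6 + 9s^5 + 29s^4 + 29s^3 − 66s^2 − 122s + 120

By polynomial division,
  s^5 + 5s^4 + 9s^3 − 7s^2 − 38s + 30 = (s^2 − s + 10)(s^3 + 6s^2 + 5s − 12) + (−50s^2 − 100s + 150)
  s^3 + 6s^2 + 5s − 12 = (−(1/50)s − 2/25)(−50s^2 − 100s + 150) + (0)
Last nonzero remainder: −50s^2 − 100s + 150. Dividing through by −50 gives the monic gcd s^2 + 2s − 3.
Then lcm(f, g) = f·g / gcd(f, g); expanding and making the result monic gives the answer.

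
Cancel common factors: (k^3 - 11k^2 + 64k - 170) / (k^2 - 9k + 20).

(k^2 - 6k + 34)/(k - 4)

Apply the Euclidean algorithm:
  k^3 - 11k^2 + 64k - 170 = (k - 2)(k^2 - 9k + 20) + (26k - 130)
  k^2 - 9k + 20 = ((1/26)k - 2/13)(26k - 130) + (0)
Last nonzero remainder: 26k - 130. Dividing through by 26 gives the monic gcd k - 5.
Cancel k - 5 from numerator and denominator to get the reduced form.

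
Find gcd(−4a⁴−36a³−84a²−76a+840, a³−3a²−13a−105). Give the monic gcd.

a²+4a+15

Euclidean algorithm in ℚ[a]:
  −4a⁴−36a³−84a²−76a+840 = (−4a−48)(a³−3a²−13a−105) + (−280a²−1120a−4200)
  a³−3a²−13a−105 = (−(1/280)a+1/40)(−280a²−1120a−4200) + (0)
Last nonzero remainder: −280a²−1120a−4200. Dividing through by −280 gives the monic gcd a²+4a+15.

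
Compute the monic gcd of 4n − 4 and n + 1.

Apply the Euclidean algorithm:
  4n − 4 = (4)(n + 1) + (−8)
  n + 1 = (−(1/8)n − 1/8)(−8) + (0)
The last nonzero remainder is the constant −8, so the polynomials are coprime and gcd = 1.

1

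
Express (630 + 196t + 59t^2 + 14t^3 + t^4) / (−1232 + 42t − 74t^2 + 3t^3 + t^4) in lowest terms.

(45 + 14t + t^2)/(−88 + 3t + t^2)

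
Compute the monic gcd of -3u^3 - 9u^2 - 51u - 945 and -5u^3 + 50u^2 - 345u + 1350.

u^2 - 4u + 45

By polynomial division,
  -3u^3 - 9u^2 - 51u - 945 = (3/5)(-5u^3 + 50u^2 - 345u + 1350) + (-39u^2 + 156u - 1755)
  -5u^3 + 50u^2 - 345u + 1350 = ((5/39)u - 10/13)(-39u^2 + 156u - 1755) + (0)
Last nonzero remainder: -39u^2 + 156u - 1755. Dividing through by -39 gives the monic gcd u^2 - 4u + 45.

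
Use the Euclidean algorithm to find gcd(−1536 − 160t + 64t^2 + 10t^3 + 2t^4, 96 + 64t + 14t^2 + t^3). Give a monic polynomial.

4 + t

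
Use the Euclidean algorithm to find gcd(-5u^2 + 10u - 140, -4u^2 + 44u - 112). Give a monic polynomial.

1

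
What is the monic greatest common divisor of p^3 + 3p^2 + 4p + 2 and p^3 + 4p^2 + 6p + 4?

p^2 + 2p + 2

By polynomial division,
  p^3 + 3p^2 + 4p + 2 = (p^3 + 4p^2 + 6p + 4) + (−p^2 − 2p − 2)
  p^3 + 4p^2 + 6p + 4 = (−p − 2)(−p^2 − 2p − 2) + (0)
Last nonzero remainder: −p^2 − 2p − 2. Dividing through by −1 gives the monic gcd p^2 + 2p + 2.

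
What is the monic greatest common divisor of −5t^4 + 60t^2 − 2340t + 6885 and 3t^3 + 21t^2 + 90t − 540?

By polynomial division,
  −5t^4 + 60t^2 − 2340t + 6885 = (−(5/3)t + 35/3)(3t^3 + 21t^2 + 90t − 540) + (−35t^2 − 4290t + 13185)
  3t^3 + 21t^2 + 90t − 540 = (−(3/35)t + 2427/245)(−35t^2 − 4290t + 13185) + ((2142153/49)t − 6426459/49)
  −35t^2 − 4290t + 13185 = (−(1715/2142153)t − 71785/714051)((2142153/49)t − 6426459/49) + (0)
Last nonzero remainder: (2142153/49)t − 6426459/49. Dividing through by 2142153/49 gives the monic gcd t − 3.

t − 3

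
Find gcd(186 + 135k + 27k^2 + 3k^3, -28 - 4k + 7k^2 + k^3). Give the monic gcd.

2 + k

Euclidean algorithm in ℚ[k]:
  3k^3 + 27k^2 + 135k + 186 = (3)(k^3 + 7k^2 - 4k - 28) + (6k^2 + 147k + 270)
  k^3 + 7k^2 - 4k - 28 = ((1/6)k - 35/12)(6k^2 + 147k + 270) + ((1519/4)k + 1519/2)
  6k^2 + 147k + 270 = ((24/1519)k + 540/1519)((1519/4)k + 1519/2) + (0)
Last nonzero remainder: (1519/4)k + 1519/2. Dividing through by 1519/4 gives the monic gcd k + 2.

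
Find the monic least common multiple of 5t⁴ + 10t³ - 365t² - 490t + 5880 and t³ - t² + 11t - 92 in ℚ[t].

By polynomial division,
  5t⁴ + 10t³ - 365t² - 490t + 5880 = (5t + 15)(t³ - t² + 11t - 92) + (-405t² - 195t + 7260)
  t³ - t² + 11t - 92 = (-(1/405)t + 8/2187)(-405t² - 195t + 7260) + ((21607/729)t - 86428/729)
  -405t² - 195t + 7260 = (-(295245/21607)t - 1323135/21607)((21607/729)t - 86428/729) + (0)
Last nonzero remainder: (21607/729)t - 86428/729. Dividing through by 21607/729 gives the monic gcd t - 4.
Then lcm(f, g) = f·g / gcd(f, g); expanding and making the result monic gives the answer.

t⁶ + 5t⁵ - 44t⁴ - 271t³ - 797t² + 1274t + 27048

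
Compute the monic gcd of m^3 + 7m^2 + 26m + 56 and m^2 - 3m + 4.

Repeated division with remainder:
  m^3 + 7m^2 + 26m + 56 = (m + 10)(m^2 - 3m + 4) + (52m + 16)
  m^2 - 3m + 4 = ((1/52)m - 43/676)(52m + 16) + (848/169)
  52m + 16 = ((2197/212)m + 169/53)(848/169) + (0)
The last nonzero remainder is the constant 848/169, so the polynomials are coprime and gcd = 1.

1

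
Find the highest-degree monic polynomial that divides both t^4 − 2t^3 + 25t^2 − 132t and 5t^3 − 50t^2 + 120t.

Apply the Euclidean algorithm:
  t^4 − 2t^3 + 25t^2 − 132t = ((1/5)t + 8/5)(5t^3 − 50t^2 + 120t) + (81t^2 − 324t)
  5t^3 − 50t^2 + 120t = ((5/81)t − 10/27)(81t^2 − 324t) + (0)
Last nonzero remainder: 81t^2 − 324t. Dividing through by 81 gives the monic gcd t^2 − 4t.

t^2 − 4t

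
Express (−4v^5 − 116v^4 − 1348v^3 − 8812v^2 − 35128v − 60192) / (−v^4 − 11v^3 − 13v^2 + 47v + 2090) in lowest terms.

Euclidean algorithm in ℚ[v]:
  −4v^5 − 116v^4 − 1348v^3 − 8812v^2 − 35128v − 60192 = (4v + 72)(−v^4 − 11v^3 − 13v^2 + 47v + 2090) + (−504v^3 − 8064v^2 − 46872v − 210672)
  −v^4 − 11v^3 − 13v^2 + 47v + 2090 = ((1/504)v − 5/504)(−504v^3 − 8064v^2 − 46872v − 210672) + (0)
Last nonzero remainder: −504v^3 − 8064v^2 − 46872v − 210672. Dividing through by −504 gives the monic gcd v^3 + 16v^2 + 93v + 418.
Cancel v^3 + 16v^2 + 93v + 418 from numerator and denominator to get the reduced form.

(4v^2 + 52v + 144)/(v − 5)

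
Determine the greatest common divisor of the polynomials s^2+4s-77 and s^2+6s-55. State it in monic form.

s+11

Apply the Euclidean algorithm:
  s^2+4s-77 = (s^2+6s-55) + (-2s-22)
  s^2+6s-55 = (-(1/2)s+5/2)(-2s-22) + (0)
Last nonzero remainder: -2s-22. Dividing through by -2 gives the monic gcd s+11.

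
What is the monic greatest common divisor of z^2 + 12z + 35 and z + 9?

1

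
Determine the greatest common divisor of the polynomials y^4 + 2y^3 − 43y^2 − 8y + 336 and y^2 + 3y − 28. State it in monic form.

Euclidean algorithm in ℚ[y]:
  y^4 + 2y^3 − 43y^2 − 8y + 336 = (y^2 − y − 12)(y^2 + 3y − 28) + (0)
The last nonzero remainder y^2 + 3y − 28 is already monic.

y^2 + 3y − 28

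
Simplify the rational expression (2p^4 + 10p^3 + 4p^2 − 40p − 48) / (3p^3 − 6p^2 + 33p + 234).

Repeated division with remainder:
  2p^4 + 10p^3 + 4p^2 − 40p − 48 = ((2/3)p + 14/3)(3p^3 − 6p^2 + 33p + 234) + (10p^2 − 350p − 1140)
  3p^3 − 6p^2 + 33p + 234 = ((3/10)p + 99/10)(10p^2 − 350p − 1140) + (3840p + 11520)
  10p^2 − 350p − 1140 = ((1/384)p − 19/192)(3840p + 11520) + (0)
Last nonzero remainder: 3840p + 11520. Dividing through by 3840 gives the monic gcd p + 3.
Cancel p + 3 from numerator and denominator to get the reduced form.

(2p^3 + 4p^2 − 8p − 16)/(3p^2 − 15p + 78)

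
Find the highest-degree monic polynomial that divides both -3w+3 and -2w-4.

1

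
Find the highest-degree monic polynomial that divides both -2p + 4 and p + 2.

Apply the Euclidean algorithm:
  -2p + 4 = (-2)(p + 2) + (8)
  p + 2 = ((1/8)p + 1/4)(8) + (0)
The last nonzero remainder is the constant 8, so the polynomials are coprime and gcd = 1.

1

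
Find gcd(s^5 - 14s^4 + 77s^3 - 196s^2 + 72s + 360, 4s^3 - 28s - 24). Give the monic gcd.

s^2 - 2s - 3

Apply the Euclidean algorithm:
  s^5 - 14s^4 + 77s^3 - 196s^2 + 72s + 360 = ((1/4)s^2 - (7/2)s + 21)(4s^3 - 28s - 24) + (-288s^2 + 576s + 864)
  4s^3 - 28s - 24 = (-(1/72)s - 1/36)(-288s^2 + 576s + 864) + (0)
Last nonzero remainder: -288s^2 + 576s + 864. Dividing through by -288 gives the monic gcd s^2 - 2s - 3.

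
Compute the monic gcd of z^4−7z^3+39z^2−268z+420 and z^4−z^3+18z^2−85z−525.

z^2+z+35

Apply the Euclidean algorithm:
  z^4−7z^3+39z^2−268z+420 = (z^4−z^3+18z^2−85z−525) + (−6z^3+21z^2−183z+945)
  z^4−z^3+18z^2−85z−525 = (−(1/6)z−5/12)(−6z^3+21z^2−183z+945) + (−(15/4)z^2−(15/4)z−525/4)
  −6z^3+21z^2−183z+945 = ((8/5)z−36/5)(−(15/4)z^2−(15/4)z−525/4) + (0)
Last nonzero remainder: −(15/4)z^2−(15/4)z−525/4. Dividing through by −15/4 gives the monic gcd z^2+z+35.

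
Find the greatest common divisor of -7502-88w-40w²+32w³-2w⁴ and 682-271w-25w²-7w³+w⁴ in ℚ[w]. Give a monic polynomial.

Repeated division with remainder:
  -2w⁴+32w³-40w²-88w-7502 = (-2)(w⁴-7w³-25w²-271w+682) + (18w³-90w²-630w-6138)
  w⁴-7w³-25w²-271w+682 = ((1/18)w-1/9)(18w³-90w²-630w-6138) + (0)
Last nonzero remainder: 18w³-90w²-630w-6138. Dividing through by 18 gives the monic gcd w³-5w²-35w-341.

-341-35w-5w²+w³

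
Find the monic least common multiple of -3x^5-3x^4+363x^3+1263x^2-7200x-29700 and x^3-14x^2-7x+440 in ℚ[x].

x^6-7x^5-129x^4+547x^3+5768x^2-9300x-79200

Repeated division with remainder:
  -3x^5-3x^4+363x^3+1263x^2-7200x-29700 = (-3x^2-45x-288)(x^3-14x^2-7x+440) + (-1764x^2+10584x+97020)
  x^3-14x^2-7x+440 = (-(1/1764)x+2/441)(-1764x^2+10584x+97020) + (0)
Last nonzero remainder: -1764x^2+10584x+97020. Dividing through by -1764 gives the monic gcd x^2-6x-55.
Then lcm(f, g) = f·g / gcd(f, g); expanding and making the result monic gives the answer.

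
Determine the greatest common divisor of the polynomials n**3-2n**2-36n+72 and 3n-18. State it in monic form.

n-6

Euclidean algorithm in ℚ[n]:
  n**3-2n**2-36n+72 = ((1/3)n**2+(4/3)n-4)(3n-18) + (0)
Last nonzero remainder: 3n-18. Dividing through by 3 gives the monic gcd n-6.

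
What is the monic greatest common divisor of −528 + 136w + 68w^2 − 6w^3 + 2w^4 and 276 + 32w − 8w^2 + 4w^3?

3 + w

Euclidean algorithm in ℚ[w]:
  2w^4 − 6w^3 + 68w^2 + 136w − 528 = ((1/2)w − 1/2)(4w^3 − 8w^2 + 32w + 276) + (48w^2 + 14w − 390)
  4w^3 − 8w^2 + 32w + 276 = ((1/12)w − 55/288)(48w^2 + 14w − 390) + ((9673/144)w + 9673/48)
  48w^2 + 14w − 390 = ((6912/9673)w − 18720/9673)((9673/144)w + 9673/48) + (0)
Last nonzero remainder: (9673/144)w + 9673/48. Dividing through by 9673/144 gives the monic gcd w + 3.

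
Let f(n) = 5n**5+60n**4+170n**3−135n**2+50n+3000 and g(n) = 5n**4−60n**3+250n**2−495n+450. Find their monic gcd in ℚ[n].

n**2−3n+5

By polynomial division,
  5n**5+60n**4+170n**3−135n**2+50n+3000 = (n+24)(5n**4−60n**3+250n**2−495n+450) + (1360n**3−5640n**2+11480n−7800)
  5n**4−60n**3+250n**2−495n+450 = ((1/272)n−267/9248)(1360n**3−5640n**2+11480n−7800) + ((51975/1156)n**2−(155925/1156)n+259875/1156)
  1360n**3−5640n**2+11480n−7800 = ((314432/10395)n−120224/3465)((51975/1156)n**2−(155925/1156)n+259875/1156) + (0)
Last nonzero remainder: (51975/1156)n**2−(155925/1156)n+259875/1156. Dividing through by 51975/1156 gives the monic gcd n**2−3n+5.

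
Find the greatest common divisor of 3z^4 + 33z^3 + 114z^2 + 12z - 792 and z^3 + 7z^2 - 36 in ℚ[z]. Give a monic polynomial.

z^2 + 4z - 12

Euclidean algorithm in ℚ[z]:
  3z^4 + 33z^3 + 114z^2 + 12z - 792 = (3z + 12)(z^3 + 7z^2 - 36) + (30z^2 + 120z - 360)
  z^3 + 7z^2 - 36 = ((1/30)z + 1/10)(30z^2 + 120z - 360) + (0)
Last nonzero remainder: 30z^2 + 120z - 360. Dividing through by 30 gives the monic gcd z^2 + 4z - 12.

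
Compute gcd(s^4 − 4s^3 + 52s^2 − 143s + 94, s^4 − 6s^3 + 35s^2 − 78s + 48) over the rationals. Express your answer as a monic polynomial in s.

Apply the Euclidean algorithm:
  s^4 − 4s^3 + 52s^2 − 143s + 94 = (s^4 − 6s^3 + 35s^2 − 78s + 48) + (2s^3 + 17s^2 − 65s + 46)
  s^4 − 6s^3 + 35s^2 − 78s + 48 = ((1/2)s − 29/4)(2s^3 + 17s^2 − 65s + 46) + ((763/4)s^2 − (2289/4)s + 763/2)
  2s^3 + 17s^2 − 65s + 46 = ((8/763)s + 92/763)((763/4)s^2 − (2289/4)s + 763/2) + (0)
Last nonzero remainder: (763/4)s^2 − (2289/4)s + 763/2. Dividing through by 763/4 gives the monic gcd s^2 − 3s + 2.

s^2 − 3s + 2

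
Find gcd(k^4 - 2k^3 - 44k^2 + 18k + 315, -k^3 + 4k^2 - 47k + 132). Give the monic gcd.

k - 3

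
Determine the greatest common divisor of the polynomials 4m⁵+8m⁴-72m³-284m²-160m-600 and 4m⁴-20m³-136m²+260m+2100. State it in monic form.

Euclidean algorithm in ℚ[m]:
  4m⁵+8m⁴-72m³-284m²-160m-600 = (m+7)(4m⁴-20m³-136m²+260m+2100) + (204m³+408m²-4080m-15300)
  4m⁴-20m³-136m²+260m+2100 = ((1/51)m-7/51)(204m³+408m²-4080m-15300) + (0)
Last nonzero remainder: 204m³+408m²-4080m-15300. Dividing through by 204 gives the monic gcd m³+2m²-20m-75.

m³+2m²-20m-75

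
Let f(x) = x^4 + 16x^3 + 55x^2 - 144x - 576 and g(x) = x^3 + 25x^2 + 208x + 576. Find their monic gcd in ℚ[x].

x^2 + 16x + 64

Repeated division with remainder:
  x^4 + 16x^3 + 55x^2 - 144x - 576 = (x - 9)(x^3 + 25x^2 + 208x + 576) + (72x^2 + 1152x + 4608)
  x^3 + 25x^2 + 208x + 576 = ((1/72)x + 1/8)(72x^2 + 1152x + 4608) + (0)
Last nonzero remainder: 72x^2 + 1152x + 4608. Dividing through by 72 gives the monic gcd x^2 + 16x + 64.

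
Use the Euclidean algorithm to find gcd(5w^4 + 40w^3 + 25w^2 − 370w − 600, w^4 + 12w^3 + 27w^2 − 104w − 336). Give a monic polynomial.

By polynomial division,
  5w^4 + 40w^3 + 25w^2 − 370w − 600 = (5)(w^4 + 12w^3 + 27w^2 − 104w − 336) + (−20w^3 − 110w^2 + 150w + 1080)
  w^4 + 12w^3 + 27w^2 − 104w − 336 = (−(1/20)w − 13/40)(−20w^3 − 110w^2 + 150w + 1080) + (−(5/4)w^2 − (5/4)w + 15)
  −20w^3 − 110w^2 + 150w + 1080 = (16w + 72)(−(5/4)w^2 − (5/4)w + 15) + (0)
Last nonzero remainder: −(5/4)w^2 − (5/4)w + 15. Dividing through by −5/4 gives the monic gcd w^2 + w − 12.

w^2 + w − 12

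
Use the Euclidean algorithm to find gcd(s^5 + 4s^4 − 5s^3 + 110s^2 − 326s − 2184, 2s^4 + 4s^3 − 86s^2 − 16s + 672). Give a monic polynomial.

s^3 + 6s^2 − 19s − 84

By polynomial division,
  s^5 + 4s^4 − 5s^3 + 110s^2 − 326s − 2184 = ((1/2)s + 1)(2s^4 + 4s^3 − 86s^2 − 16s + 672) + (34s^3 + 204s^2 − 646s − 2856)
  2s^4 + 4s^3 − 86s^2 − 16s + 672 = ((1/17)s − 4/17)(34s^3 + 204s^2 − 646s − 2856) + (0)
Last nonzero remainder: 34s^3 + 204s^2 − 646s − 2856. Dividing through by 34 gives the monic gcd s^3 + 6s^2 − 19s − 84.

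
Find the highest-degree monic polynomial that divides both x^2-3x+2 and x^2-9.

Euclidean algorithm in ℚ[x]:
  x^2-3x+2 = (x^2-9) + (-3x+11)
  x^2-9 = (-(1/3)x-11/9)(-3x+11) + (40/9)
  -3x+11 = (-(27/40)x+99/40)(40/9) + (0)
The last nonzero remainder is the constant 40/9, so the polynomials are coprime and gcd = 1.

1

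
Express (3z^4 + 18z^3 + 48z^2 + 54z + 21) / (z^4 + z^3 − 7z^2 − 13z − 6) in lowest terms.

(3z^2 + 12z + 21)/(z^2 − z − 6)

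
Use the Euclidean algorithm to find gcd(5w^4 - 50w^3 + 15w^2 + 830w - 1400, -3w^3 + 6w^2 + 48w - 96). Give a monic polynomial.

By polynomial division,
  5w^4 - 50w^3 + 15w^2 + 830w - 1400 = (-(5/3)w + 40/3)(-3w^3 + 6w^2 + 48w - 96) + (15w^2 + 30w - 120)
  -3w^3 + 6w^2 + 48w - 96 = (-(1/5)w + 4/5)(15w^2 + 30w - 120) + (0)
Last nonzero remainder: 15w^2 + 30w - 120. Dividing through by 15 gives the monic gcd w^2 + 2w - 8.

w^2 + 2w - 8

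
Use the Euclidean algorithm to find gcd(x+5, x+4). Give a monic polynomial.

By polynomial division,
  x+5 = (x+4) + (1)
  x+4 = (x+4)(1) + (0)
The last nonzero remainder is the constant 1, so the polynomials are coprime and gcd = 1.

1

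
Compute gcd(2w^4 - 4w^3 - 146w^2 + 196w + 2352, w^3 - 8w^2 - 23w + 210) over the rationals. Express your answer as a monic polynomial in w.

w^2 - 13w + 42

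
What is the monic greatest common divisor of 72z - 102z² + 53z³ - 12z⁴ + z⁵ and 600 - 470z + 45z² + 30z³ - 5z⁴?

Repeated division with remainder:
  z⁵ - 12z⁴ + 53z³ - 102z² + 72z = (-(1/5)z + 6/5)(-5z⁴ + 30z³ + 45z² - 470z + 600) + (26z³ - 250z² + 756z - 720)
  -5z⁴ + 30z³ + 45z² - 470z + 600 = (-(5/26)z - 235/338)(26z³ - 250z² + 756z - 720) + ((2800/169)z² - (14000/169)z + 16800/169)
  26z³ - 250z² + 756z - 720 = ((2197/1400)z - 507/70)((2800/169)z² - (14000/169)z + 16800/169) + (0)
Last nonzero remainder: (2800/169)z² - (14000/169)z + 16800/169. Dividing through by 2800/169 gives the monic gcd z² - 5z + 6.

6 - 5z + z²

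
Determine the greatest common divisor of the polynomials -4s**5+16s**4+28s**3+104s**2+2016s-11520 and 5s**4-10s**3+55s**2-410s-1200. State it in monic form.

Apply the Euclidean algorithm:
  -4s**5+16s**4+28s**3+104s**2+2016s-11520 = (-(4/5)s+8/5)(5s**4-10s**3+55s**2-410s-1200) + (88s**3-312s**2+1712s-9600)
  5s**4-10s**3+55s**2-410s-1200 = ((5/88)s+85/968)(88s**3-312s**2+1712s-9600) + (-(1800/121)s**2-(1800/121)s-43200/121)
  88s**3-312s**2+1712s-9600 = (-(1331/225)s+242/9)(-(1800/121)s**2-(1800/121)s-43200/121) + (0)
Last nonzero remainder: -(1800/121)s**2-(1800/121)s-43200/121. Dividing through by -1800/121 gives the monic gcd s**2+s+24.

s**2+s+24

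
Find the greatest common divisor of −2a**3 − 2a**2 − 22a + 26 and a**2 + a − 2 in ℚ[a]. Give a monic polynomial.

a − 1

Apply the Euclidean algorithm:
  −2a**3 − 2a**2 − 22a + 26 = (−2a)(a**2 + a − 2) + (−26a + 26)
  a**2 + a − 2 = (−(1/26)a − 1/13)(−26a + 26) + (0)
Last nonzero remainder: −26a + 26. Dividing through by −26 gives the monic gcd a − 1.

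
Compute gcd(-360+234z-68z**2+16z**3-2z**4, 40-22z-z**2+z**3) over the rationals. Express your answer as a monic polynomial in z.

By polynomial division,
  -2z**4+16z**3-68z**2+234z-360 = (-2z+14)(z**3-z**2-22z+40) + (-98z**2+622z-920)
  z**3-z**2-22z+40 = (-(1/98)z-131/2401)(-98z**2+622z-920) + ((6120/2401)z-24480/2401)
  -98z**2+622z-920 = (-(117649/3060)z+55223/612)((6120/2401)z-24480/2401) + (0)
Last nonzero remainder: (6120/2401)z-24480/2401. Dividing through by 6120/2401 gives the monic gcd z-4.

-4+z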